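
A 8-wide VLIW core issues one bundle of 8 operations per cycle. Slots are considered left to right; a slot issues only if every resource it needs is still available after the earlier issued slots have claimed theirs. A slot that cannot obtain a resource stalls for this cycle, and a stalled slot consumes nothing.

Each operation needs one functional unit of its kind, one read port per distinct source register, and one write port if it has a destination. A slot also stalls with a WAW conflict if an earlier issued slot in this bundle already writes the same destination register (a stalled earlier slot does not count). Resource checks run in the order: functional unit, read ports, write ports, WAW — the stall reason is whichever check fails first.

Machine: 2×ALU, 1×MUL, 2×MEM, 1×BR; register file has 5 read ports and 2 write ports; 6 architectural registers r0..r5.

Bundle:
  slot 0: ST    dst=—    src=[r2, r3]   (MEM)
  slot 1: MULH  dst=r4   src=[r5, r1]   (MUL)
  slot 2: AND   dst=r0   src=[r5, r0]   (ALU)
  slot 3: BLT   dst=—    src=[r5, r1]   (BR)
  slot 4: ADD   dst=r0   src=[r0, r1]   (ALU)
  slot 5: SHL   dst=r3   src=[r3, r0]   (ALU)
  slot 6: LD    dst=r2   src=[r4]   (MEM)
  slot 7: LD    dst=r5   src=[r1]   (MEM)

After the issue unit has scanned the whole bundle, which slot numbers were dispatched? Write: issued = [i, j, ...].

issued = [0, 1, 6]

  0. MEM ⇒ go  {2A/1Mu/1Ld/1B | 3r 2w}
  1. MUL→r4 ⇒ go  {2A/0Mu/1Ld/1B | 1r 1w}
  2. ALU→r0 ⇒ no(RD_PORT)  {2A/0Mu/1Ld/1B | 1r 1w}
  3. BR ⇒ no(RD_PORT)  {2A/0Mu/1Ld/1B | 1r 1w}
  4. ALU→r0 ⇒ no(RD_PORT)  {2A/0Mu/1Ld/1B | 1r 1w}
  5. ALU→r3 ⇒ no(RD_PORT)  {2A/0Mu/1Ld/1B | 1r 1w}
  6. MEM→r2 ⇒ go  {2A/0Mu/0Ld/1B | 0r 0w}
  7. MEM→r5 ⇒ no(FU)  {2A/0Mu/0Ld/1B | 0r 0w}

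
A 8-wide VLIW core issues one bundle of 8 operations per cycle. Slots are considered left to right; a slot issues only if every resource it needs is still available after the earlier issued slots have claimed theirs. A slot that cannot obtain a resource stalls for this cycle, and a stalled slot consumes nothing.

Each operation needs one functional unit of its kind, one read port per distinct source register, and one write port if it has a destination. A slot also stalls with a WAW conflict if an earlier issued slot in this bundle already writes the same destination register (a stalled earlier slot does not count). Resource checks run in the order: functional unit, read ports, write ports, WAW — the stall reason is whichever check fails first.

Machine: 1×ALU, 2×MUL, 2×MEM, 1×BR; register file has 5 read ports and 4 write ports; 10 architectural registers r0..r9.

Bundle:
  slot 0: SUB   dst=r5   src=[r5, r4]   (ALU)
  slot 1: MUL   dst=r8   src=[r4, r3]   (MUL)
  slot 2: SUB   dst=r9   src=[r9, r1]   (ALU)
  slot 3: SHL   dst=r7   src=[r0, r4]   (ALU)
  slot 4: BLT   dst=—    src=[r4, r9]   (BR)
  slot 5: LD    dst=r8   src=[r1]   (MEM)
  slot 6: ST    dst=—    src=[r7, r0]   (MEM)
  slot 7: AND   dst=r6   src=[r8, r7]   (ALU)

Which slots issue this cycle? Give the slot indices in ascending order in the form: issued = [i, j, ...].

issued = [0, 1]

[0] ALU needs rd=2 wr=1: ok; after: ALU=0 MUL=2 MEM=2 BR=1, R=3, W=3
[1] MUL needs rd=2 wr=1: ok; after: ALU=0 MUL=1 MEM=2 BR=1, R=1, W=2
[2] ALU needs rd=2 wr=1: FU; after: ALU=0 MUL=1 MEM=2 BR=1, R=1, W=2
[3] ALU needs rd=2 wr=1: FU; after: ALU=0 MUL=1 MEM=2 BR=1, R=1, W=2
[4] BR needs rd=2 wr=0: RD_PORT; after: ALU=0 MUL=1 MEM=2 BR=1, R=1, W=2
[5] MEM needs rd=1 wr=1: WAW; after: ALU=0 MUL=1 MEM=2 BR=1, R=1, W=2
[6] MEM needs rd=2 wr=0: RD_PORT; after: ALU=0 MUL=1 MEM=2 BR=1, R=1, W=2
[7] ALU needs rd=2 wr=1: FU; after: ALU=0 MUL=1 MEM=2 BR=1, R=1, W=2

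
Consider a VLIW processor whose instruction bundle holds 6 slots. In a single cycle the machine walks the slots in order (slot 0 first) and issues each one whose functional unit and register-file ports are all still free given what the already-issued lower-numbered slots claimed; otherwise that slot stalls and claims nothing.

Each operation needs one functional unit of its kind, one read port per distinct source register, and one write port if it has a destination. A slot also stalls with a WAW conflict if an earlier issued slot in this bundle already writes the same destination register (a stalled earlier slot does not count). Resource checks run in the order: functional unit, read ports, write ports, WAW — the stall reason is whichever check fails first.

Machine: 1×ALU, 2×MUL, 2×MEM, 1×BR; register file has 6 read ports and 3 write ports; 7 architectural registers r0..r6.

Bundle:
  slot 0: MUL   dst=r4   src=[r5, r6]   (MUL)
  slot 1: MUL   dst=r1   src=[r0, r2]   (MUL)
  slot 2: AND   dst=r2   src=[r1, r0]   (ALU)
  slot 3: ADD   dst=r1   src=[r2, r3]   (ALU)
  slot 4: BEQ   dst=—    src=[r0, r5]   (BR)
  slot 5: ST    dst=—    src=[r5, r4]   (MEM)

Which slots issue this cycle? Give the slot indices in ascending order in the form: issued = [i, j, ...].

(0) want 1×MUL +2rd +1wr — yes → AL1|MU1|ME2|BR1|rd4|wr2
(1) want 1×MUL +2rd +1wr — yes → AL1|MU0|ME2|BR1|rd2|wr1
(2) want 1×ALU +2rd +1wr — yes → AL0|MU0|ME2|BR1|rd0|wr0
(3) want 1×ALU +2rd +1wr — FU → AL0|MU0|ME2|BR1|rd0|wr0
(4) want 1×BR +2rd +0wr — RD_PORT → AL0|MU0|ME2|BR1|rd0|wr0
(5) want 1×MEM +2rd +0wr — RD_PORT → AL0|MU0|ME2|BR1|rd0|wr0

issued = [0, 1, 2]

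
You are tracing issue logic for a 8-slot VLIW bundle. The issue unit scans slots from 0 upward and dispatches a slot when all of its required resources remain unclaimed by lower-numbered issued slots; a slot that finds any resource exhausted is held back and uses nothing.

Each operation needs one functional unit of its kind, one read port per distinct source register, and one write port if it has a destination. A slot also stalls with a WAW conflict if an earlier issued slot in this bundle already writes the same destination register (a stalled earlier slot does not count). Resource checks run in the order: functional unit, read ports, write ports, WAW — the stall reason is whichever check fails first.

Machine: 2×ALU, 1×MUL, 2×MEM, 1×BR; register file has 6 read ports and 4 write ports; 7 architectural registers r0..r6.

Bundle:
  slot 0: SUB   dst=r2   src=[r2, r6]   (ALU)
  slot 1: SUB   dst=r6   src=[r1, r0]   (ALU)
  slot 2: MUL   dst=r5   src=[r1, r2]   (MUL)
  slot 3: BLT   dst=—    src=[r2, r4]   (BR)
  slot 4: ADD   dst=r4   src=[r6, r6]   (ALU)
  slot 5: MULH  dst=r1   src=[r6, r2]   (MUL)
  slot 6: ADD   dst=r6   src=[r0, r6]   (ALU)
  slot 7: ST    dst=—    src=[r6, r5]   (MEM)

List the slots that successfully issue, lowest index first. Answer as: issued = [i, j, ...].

issued = [0, 1, 2]

  0. ALU→r2 ⇒ go  {1A/1Mu/2Ld/1B | 4r 3w}
  1. ALU→r6 ⇒ go  {0A/1Mu/2Ld/1B | 2r 2w}
  2. MUL→r5 ⇒ go  {0A/0Mu/2Ld/1B | 0r 1w}
  3. BR ⇒ no(RD_PORT)  {0A/0Mu/2Ld/1B | 0r 1w}
  4. ALU→r4 ⇒ no(FU)  {0A/0Mu/2Ld/1B | 0r 1w}
  5. MUL→r1 ⇒ no(FU)  {0A/0Mu/2Ld/1B | 0r 1w}
  6. ALU→r6 ⇒ no(FU)  {0A/0Mu/2Ld/1B | 0r 1w}
  7. MEM ⇒ no(RD_PORT)  {0A/0Mu/2Ld/1B | 0r 1w}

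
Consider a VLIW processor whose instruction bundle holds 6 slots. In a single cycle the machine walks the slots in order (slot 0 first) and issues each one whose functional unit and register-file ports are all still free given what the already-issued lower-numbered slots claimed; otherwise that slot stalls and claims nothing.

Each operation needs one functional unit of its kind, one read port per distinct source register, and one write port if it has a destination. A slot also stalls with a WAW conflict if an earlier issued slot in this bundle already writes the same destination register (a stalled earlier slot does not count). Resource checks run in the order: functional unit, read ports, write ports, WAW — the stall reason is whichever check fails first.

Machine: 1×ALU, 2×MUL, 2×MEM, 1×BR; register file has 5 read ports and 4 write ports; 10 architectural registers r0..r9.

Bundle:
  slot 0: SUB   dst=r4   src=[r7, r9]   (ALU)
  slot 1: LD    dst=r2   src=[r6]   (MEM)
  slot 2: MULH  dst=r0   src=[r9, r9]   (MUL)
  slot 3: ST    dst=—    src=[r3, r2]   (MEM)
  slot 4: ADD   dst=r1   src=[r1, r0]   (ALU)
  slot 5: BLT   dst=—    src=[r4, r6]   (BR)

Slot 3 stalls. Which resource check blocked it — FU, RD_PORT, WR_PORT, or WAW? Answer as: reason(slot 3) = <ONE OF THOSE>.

[0] ALU needs rd=2 wr=1: ok; after: ALU=0 MUL=2 MEM=2 BR=1, R=3, W=3
[1] MEM needs rd=1 wr=1: ok; after: ALU=0 MUL=2 MEM=1 BR=1, R=2, W=2
[2] MUL needs rd=1 wr=1: ok; after: ALU=0 MUL=1 MEM=1 BR=1, R=1, W=1
[3] MEM needs rd=2 wr=0: RD_PORT; after: ALU=0 MUL=1 MEM=1 BR=1, R=1, W=1
[4] ALU needs rd=2 wr=1: FU; after: ALU=0 MUL=1 MEM=1 BR=1, R=1, W=1
[5] BR needs rd=2 wr=0: RD_PORT; after: ALU=0 MUL=1 MEM=1 BR=1, R=1, W=1

reason(slot 3) = RD_PORT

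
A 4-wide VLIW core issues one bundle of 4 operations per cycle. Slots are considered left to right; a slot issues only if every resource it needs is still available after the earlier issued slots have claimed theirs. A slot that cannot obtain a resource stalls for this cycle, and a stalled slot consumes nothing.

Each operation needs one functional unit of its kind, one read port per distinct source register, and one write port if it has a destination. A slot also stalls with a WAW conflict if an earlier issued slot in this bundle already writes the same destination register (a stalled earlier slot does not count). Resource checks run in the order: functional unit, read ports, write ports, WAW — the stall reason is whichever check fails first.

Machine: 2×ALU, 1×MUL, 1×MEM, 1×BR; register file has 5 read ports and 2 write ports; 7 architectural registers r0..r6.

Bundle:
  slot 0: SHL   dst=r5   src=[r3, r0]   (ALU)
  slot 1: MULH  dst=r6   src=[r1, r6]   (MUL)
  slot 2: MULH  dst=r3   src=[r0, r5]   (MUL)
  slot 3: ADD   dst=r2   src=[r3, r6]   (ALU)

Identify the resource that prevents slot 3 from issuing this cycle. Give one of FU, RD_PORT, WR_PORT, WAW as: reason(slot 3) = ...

reason(slot 3) = RD_PORT

[0] ALU needs rd=2 wr=1: ok; after: ALU=1 MUL=1 MEM=1 BR=1, R=3, W=1
[1] MUL needs rd=2 wr=1: ok; after: ALU=1 MUL=0 MEM=1 BR=1, R=1, W=0
[2] MUL needs rd=2 wr=1: FU; after: ALU=1 MUL=0 MEM=1 BR=1, R=1, W=0
[3] ALU needs rd=2 wr=1: RD_PORT; after: ALU=1 MUL=0 MEM=1 BR=1, R=1, W=0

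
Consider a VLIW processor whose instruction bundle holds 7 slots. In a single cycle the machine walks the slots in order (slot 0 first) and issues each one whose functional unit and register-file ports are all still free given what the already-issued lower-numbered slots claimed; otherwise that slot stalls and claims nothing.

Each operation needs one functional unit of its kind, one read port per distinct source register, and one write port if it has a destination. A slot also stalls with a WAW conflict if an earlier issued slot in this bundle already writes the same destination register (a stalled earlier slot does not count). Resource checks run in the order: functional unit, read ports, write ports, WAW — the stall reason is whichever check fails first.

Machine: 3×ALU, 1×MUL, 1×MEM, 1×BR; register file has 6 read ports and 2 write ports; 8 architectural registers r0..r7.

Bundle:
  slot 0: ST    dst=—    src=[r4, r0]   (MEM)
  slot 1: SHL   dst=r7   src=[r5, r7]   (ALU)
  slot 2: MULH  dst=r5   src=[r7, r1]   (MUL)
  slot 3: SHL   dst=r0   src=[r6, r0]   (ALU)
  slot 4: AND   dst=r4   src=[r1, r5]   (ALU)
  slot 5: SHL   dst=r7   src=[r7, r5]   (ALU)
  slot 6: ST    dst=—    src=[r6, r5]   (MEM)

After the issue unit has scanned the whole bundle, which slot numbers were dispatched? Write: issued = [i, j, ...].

  0. MEM ⇒ go  {3A/1Mu/0Ld/1B | 4r 2w}
  1. ALU→r7 ⇒ go  {2A/1Mu/0Ld/1B | 2r 1w}
  2. MUL→r5 ⇒ go  {2A/0Mu/0Ld/1B | 0r 0w}
  3. ALU→r0 ⇒ no(RD_PORT)  {2A/0Mu/0Ld/1B | 0r 0w}
  4. ALU→r4 ⇒ no(RD_PORT)  {2A/0Mu/0Ld/1B | 0r 0w}
  5. ALU→r7 ⇒ no(RD_PORT)  {2A/0Mu/0Ld/1B | 0r 0w}
  6. MEM ⇒ no(FU)  {2A/0Mu/0Ld/1B | 0r 0w}

issued = [0, 1, 2]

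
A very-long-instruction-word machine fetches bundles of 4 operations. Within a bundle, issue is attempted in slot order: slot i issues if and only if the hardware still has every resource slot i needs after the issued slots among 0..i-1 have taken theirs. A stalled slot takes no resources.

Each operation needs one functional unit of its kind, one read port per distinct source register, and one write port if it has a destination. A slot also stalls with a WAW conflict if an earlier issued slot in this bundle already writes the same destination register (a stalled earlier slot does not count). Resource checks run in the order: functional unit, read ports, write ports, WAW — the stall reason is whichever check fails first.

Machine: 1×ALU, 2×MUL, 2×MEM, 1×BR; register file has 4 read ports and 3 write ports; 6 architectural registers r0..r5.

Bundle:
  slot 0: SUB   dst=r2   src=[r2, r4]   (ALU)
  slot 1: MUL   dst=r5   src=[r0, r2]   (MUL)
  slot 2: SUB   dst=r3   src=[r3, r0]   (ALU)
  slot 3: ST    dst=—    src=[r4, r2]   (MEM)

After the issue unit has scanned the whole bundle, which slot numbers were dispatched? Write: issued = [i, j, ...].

slot 0 (ALU): ISSUE — free A0,Mu2,Ld2,B1 rp2 wp2
slot 1 (MUL): ISSUE — free A0,Mu1,Ld2,B1 rp0 wp1
slot 2 (ALU): stall FU — free A0,Mu1,Ld2,B1 rp0 wp1
slot 3 (MEM): stall RD_PORT — free A0,Mu1,Ld2,B1 rp0 wp1

issued = [0, 1]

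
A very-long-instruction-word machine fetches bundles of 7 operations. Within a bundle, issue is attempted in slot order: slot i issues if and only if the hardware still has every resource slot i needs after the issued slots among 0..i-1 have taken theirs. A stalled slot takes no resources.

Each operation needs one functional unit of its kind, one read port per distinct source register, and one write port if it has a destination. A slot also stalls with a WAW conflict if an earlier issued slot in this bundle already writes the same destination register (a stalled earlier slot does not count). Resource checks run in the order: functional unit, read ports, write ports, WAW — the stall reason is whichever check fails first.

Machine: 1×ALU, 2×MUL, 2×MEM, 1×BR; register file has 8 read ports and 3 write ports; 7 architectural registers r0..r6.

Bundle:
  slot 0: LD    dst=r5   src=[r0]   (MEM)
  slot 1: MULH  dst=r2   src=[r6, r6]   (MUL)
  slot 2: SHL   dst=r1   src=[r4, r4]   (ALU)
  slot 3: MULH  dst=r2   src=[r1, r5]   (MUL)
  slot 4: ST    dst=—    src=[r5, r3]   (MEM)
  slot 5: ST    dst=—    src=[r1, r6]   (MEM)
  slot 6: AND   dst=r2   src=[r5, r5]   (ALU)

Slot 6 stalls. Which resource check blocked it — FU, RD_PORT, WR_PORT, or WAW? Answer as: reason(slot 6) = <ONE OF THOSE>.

reason(slot 6) = FU

  0. MEM→r5 ⇒ go  {1A/2Mu/1Ld/1B | 7r 2w}
  1. MUL→r2 ⇒ go  {1A/1Mu/1Ld/1B | 6r 1w}
  2. ALU→r1 ⇒ go  {0A/1Mu/1Ld/1B | 5r 0w}
  3. MUL→r2 ⇒ no(WR_PORT)  {0A/1Mu/1Ld/1B | 5r 0w}
  4. MEM ⇒ go  {0A/1Mu/0Ld/1B | 3r 0w}
  5. MEM ⇒ no(FU)  {0A/1Mu/0Ld/1B | 3r 0w}
  6. ALU→r2 ⇒ no(FU)  {0A/1Mu/0Ld/1B | 3r 0w}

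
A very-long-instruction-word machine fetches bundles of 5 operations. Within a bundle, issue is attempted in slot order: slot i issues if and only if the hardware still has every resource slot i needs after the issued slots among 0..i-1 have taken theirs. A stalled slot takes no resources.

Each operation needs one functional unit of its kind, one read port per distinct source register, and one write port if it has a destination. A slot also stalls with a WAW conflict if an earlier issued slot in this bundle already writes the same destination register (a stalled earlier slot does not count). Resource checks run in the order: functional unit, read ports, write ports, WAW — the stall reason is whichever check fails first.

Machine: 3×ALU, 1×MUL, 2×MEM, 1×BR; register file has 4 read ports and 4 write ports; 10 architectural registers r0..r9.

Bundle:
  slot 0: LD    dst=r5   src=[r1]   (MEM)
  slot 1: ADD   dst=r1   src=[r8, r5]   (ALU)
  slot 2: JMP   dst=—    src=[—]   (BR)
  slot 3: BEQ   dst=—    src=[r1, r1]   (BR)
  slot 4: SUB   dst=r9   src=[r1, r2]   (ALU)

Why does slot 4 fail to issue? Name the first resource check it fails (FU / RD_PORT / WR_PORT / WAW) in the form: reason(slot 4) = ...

[0] MEM needs rd=1 wr=1: ok; after: ALU=3 MUL=1 MEM=1 BR=1, R=3, W=3
[1] ALU needs rd=2 wr=1: ok; after: ALU=2 MUL=1 MEM=1 BR=1, R=1, W=2
[2] BR needs rd=0 wr=0: ok; after: ALU=2 MUL=1 MEM=1 BR=0, R=1, W=2
[3] BR needs rd=1 wr=0: FU; after: ALU=2 MUL=1 MEM=1 BR=0, R=1, W=2
[4] ALU needs rd=2 wr=1: RD_PORT; after: ALU=2 MUL=1 MEM=1 BR=0, R=1, W=2

reason(slot 4) = RD_PORT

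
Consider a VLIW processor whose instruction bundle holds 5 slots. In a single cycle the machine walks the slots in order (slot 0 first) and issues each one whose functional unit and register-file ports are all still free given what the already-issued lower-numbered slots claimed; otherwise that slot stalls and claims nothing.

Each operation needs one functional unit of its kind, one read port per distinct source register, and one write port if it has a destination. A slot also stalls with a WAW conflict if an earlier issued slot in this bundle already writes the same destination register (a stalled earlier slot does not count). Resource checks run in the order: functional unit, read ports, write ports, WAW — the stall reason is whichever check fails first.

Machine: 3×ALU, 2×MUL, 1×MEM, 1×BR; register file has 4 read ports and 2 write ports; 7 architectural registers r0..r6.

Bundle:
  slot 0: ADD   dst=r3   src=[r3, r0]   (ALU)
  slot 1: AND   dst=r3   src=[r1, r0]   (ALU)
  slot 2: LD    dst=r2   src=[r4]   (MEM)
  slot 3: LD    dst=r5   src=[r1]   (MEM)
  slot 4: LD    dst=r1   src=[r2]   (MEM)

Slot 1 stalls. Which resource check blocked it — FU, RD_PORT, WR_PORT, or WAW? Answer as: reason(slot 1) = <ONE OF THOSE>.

  0. ALU→r3 ⇒ go  {2A/2Mu/1Ld/1B | 2r 1w}
  1. ALU→r3 ⇒ no(WAW)  {2A/2Mu/1Ld/1B | 2r 1w}
  2. MEM→r2 ⇒ go  {2A/2Mu/0Ld/1B | 1r 0w}
  3. MEM→r5 ⇒ no(FU)  {2A/2Mu/0Ld/1B | 1r 0w}
  4. MEM→r1 ⇒ no(FU)  {2A/2Mu/0Ld/1B | 1r 0w}

reason(slot 1) = WAW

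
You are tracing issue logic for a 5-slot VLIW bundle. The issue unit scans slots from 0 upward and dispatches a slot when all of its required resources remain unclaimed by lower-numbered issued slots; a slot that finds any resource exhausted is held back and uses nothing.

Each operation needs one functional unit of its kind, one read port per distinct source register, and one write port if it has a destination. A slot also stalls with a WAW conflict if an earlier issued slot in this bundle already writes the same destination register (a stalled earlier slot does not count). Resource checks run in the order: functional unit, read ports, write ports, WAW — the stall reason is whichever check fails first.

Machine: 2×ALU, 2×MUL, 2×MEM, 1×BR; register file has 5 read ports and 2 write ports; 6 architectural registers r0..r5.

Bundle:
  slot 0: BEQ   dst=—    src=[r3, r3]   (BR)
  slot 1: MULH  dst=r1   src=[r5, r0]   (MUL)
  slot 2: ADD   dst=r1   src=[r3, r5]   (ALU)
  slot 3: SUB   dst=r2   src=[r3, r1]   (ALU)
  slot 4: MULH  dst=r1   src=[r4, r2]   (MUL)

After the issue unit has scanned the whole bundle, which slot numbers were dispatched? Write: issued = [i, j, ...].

issued = [0, 1, 3]

slot 0 (BR): ISSUE — free A2,Mu2,Ld2,B0 rp4 wp2
slot 1 (MUL): ISSUE — free A2,Mu1,Ld2,B0 rp2 wp1
slot 2 (ALU): stall WAW — free A2,Mu1,Ld2,B0 rp2 wp1
slot 3 (ALU): ISSUE — free A1,Mu1,Ld2,B0 rp0 wp0
slot 4 (MUL): stall RD_PORT — free A1,Mu1,Ld2,B0 rp0 wp0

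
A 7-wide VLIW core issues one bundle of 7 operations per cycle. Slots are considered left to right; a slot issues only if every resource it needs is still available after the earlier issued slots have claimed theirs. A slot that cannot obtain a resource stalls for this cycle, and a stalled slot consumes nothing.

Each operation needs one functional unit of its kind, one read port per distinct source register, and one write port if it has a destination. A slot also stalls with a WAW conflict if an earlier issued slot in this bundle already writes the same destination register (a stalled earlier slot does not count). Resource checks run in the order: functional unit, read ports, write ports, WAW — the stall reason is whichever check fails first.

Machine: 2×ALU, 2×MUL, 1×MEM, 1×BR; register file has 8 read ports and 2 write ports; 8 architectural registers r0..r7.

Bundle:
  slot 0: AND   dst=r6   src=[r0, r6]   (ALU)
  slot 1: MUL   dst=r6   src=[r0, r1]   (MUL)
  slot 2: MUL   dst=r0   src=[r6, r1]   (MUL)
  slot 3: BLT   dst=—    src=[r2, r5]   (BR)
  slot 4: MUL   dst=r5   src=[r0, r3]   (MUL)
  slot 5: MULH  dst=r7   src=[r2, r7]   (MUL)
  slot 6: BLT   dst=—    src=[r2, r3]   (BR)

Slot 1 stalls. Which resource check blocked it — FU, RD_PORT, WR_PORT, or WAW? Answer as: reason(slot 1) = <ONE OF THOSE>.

reason(slot 1) = WAW

  0. ALU→r6 ⇒ go  {1A/2Mu/1Ld/1B | 6r 1w}
  1. MUL→r6 ⇒ no(WAW)  {1A/2Mu/1Ld/1B | 6r 1w}
  2. MUL→r0 ⇒ go  {1A/1Mu/1Ld/1B | 4r 0w}
  3. BR ⇒ go  {1A/1Mu/1Ld/0B | 2r 0w}
  4. MUL→r5 ⇒ no(WR_PORT)  {1A/1Mu/1Ld/0B | 2r 0w}
  5. MUL→r7 ⇒ no(WR_PORT)  {1A/1Mu/1Ld/0B | 2r 0w}
  6. BR ⇒ no(FU)  {1A/1Mu/1Ld/0B | 2r 0w}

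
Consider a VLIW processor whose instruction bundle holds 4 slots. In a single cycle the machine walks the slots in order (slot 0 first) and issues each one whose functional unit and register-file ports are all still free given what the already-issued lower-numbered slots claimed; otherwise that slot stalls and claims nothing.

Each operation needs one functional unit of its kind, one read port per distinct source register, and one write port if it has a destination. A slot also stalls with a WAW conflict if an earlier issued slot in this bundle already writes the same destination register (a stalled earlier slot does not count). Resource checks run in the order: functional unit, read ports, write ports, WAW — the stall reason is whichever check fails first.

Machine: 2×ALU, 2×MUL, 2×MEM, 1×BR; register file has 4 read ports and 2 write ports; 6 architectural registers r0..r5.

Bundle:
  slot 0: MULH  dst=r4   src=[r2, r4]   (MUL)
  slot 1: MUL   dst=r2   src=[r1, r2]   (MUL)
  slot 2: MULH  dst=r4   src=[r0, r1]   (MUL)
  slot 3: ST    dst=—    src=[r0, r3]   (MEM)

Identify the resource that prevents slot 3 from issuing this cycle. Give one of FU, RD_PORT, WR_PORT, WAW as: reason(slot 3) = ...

reason(slot 3) = RD_PORT

[0] MUL needs rd=2 wr=1: ok; after: ALU=2 MUL=1 MEM=2 BR=1, R=2, W=1
[1] MUL needs rd=2 wr=1: ok; after: ALU=2 MUL=0 MEM=2 BR=1, R=0, W=0
[2] MUL needs rd=2 wr=1: FU; after: ALU=2 MUL=0 MEM=2 BR=1, R=0, W=0
[3] MEM needs rd=2 wr=0: RD_PORT; after: ALU=2 MUL=0 MEM=2 BR=1, R=0, W=0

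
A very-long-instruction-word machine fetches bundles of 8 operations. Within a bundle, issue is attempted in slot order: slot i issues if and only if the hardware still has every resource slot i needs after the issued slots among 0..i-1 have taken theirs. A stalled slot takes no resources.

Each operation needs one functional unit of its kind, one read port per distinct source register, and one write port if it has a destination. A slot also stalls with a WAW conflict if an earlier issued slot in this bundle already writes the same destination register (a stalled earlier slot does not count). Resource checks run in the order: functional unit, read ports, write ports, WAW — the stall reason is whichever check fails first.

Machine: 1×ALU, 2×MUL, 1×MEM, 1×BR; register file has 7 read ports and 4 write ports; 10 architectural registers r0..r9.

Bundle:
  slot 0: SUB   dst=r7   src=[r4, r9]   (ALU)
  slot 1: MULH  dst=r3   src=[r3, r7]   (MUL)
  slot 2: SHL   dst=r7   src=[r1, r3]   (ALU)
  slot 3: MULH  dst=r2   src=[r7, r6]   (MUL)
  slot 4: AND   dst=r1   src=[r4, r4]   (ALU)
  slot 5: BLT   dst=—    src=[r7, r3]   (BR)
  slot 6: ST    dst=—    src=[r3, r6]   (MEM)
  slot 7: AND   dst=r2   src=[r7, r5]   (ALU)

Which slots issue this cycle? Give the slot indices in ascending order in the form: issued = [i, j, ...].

#0 ALU src=r4,r9 dispatched  <A:0 Mu:2 Ld:1 B:1 rd:5 wr:3>
#1 MUL src=r3,r7 dispatched  <A:0 Mu:1 Ld:1 B:1 rd:3 wr:2>
#2 ALU src=r1,r3 held:FU  <A:0 Mu:1 Ld:1 B:1 rd:3 wr:2>
#3 MUL src=r7,r6 dispatched  <A:0 Mu:0 Ld:1 B:1 rd:1 wr:1>
#4 ALU src=r4,r4 held:FU  <A:0 Mu:0 Ld:1 B:1 rd:1 wr:1>
#5 BR src=r7,r3 held:RD_PORT  <A:0 Mu:0 Ld:1 B:1 rd:1 wr:1>
#6 MEM src=r3,r6 held:RD_PORT  <A:0 Mu:0 Ld:1 B:1 rd:1 wr:1>
#7 ALU src=r7,r5 held:FU  <A:0 Mu:0 Ld:1 B:1 rd:1 wr:1>

issued = [0, 1, 3]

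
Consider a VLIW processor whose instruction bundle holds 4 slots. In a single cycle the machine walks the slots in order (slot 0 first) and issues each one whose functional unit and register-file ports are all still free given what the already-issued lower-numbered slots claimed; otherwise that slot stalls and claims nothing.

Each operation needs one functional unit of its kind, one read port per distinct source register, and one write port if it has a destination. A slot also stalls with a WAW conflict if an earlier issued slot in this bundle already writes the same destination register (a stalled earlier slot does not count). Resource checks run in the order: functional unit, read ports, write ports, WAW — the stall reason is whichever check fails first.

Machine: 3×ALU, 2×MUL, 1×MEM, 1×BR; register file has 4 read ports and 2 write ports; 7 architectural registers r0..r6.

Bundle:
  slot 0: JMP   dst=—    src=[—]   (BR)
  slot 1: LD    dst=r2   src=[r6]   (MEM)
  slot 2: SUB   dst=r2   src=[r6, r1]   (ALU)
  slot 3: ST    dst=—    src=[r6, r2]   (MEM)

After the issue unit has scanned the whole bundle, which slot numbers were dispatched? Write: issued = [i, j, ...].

issued = [0, 1]

#0 BR src=- dispatched  <A:3 Mu:2 Ld:1 B:0 rd:4 wr:2>
#1 MEM src=r6 dispatched  <A:3 Mu:2 Ld:0 B:0 rd:3 wr:1>
#2 ALU src=r6,r1 held:WAW  <A:3 Mu:2 Ld:0 B:0 rd:3 wr:1>
#3 MEM src=r6,r2 held:FU  <A:3 Mu:2 Ld:0 B:0 rd:3 wr:1>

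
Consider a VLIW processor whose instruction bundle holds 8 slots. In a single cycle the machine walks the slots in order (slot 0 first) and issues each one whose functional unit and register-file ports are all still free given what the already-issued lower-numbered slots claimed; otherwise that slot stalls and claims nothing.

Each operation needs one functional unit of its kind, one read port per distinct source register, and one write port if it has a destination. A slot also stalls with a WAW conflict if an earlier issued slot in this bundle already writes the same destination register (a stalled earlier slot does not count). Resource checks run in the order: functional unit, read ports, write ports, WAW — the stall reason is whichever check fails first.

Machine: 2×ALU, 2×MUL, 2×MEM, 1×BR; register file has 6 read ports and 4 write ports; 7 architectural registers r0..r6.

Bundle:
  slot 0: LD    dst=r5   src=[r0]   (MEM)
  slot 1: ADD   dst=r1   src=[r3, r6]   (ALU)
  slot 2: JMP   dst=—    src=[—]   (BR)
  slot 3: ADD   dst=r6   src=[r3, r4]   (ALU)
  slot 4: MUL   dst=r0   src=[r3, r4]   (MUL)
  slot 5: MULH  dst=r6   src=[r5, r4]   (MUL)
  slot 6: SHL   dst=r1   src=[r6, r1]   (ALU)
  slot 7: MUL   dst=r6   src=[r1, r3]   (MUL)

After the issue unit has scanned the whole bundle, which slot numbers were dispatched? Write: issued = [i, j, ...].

issued = [0, 1, 2, 3]

slot 0 (MEM): ISSUE — free A2,Mu2,Ld1,B1 rp5 wp3
slot 1 (ALU): ISSUE — free A1,Mu2,Ld1,B1 rp3 wp2
slot 2 (BR): ISSUE — free A1,Mu2,Ld1,B0 rp3 wp2
slot 3 (ALU): ISSUE — free A0,Mu2,Ld1,B0 rp1 wp1
slot 4 (MUL): stall RD_PORT — free A0,Mu2,Ld1,B0 rp1 wp1
slot 5 (MUL): stall RD_PORT — free A0,Mu2,Ld1,B0 rp1 wp1
slot 6 (ALU): stall FU — free A0,Mu2,Ld1,B0 rp1 wp1
slot 7 (MUL): stall RD_PORT — free A0,Mu2,Ld1,B0 rp1 wp1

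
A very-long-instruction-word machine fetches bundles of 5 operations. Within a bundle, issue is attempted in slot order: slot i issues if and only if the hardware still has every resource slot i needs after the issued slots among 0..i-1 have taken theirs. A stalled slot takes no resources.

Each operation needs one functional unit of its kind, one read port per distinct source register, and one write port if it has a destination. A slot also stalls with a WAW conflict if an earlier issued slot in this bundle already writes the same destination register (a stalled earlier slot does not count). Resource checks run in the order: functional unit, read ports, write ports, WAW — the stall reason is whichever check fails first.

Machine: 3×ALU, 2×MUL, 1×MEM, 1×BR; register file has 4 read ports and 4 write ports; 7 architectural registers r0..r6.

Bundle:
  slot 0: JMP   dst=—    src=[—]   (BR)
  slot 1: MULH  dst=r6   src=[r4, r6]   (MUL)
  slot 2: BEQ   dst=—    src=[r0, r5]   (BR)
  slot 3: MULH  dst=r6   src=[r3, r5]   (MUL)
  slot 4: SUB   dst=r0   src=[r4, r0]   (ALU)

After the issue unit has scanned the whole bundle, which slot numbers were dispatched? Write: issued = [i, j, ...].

[0] BR needs rd=0 wr=0: ok; after: ALU=3 MUL=2 MEM=1 BR=0, R=4, W=4
[1] MUL needs rd=2 wr=1: ok; after: ALU=3 MUL=1 MEM=1 BR=0, R=2, W=3
[2] BR needs rd=2 wr=0: FU; after: ALU=3 MUL=1 MEM=1 BR=0, R=2, W=3
[3] MUL needs rd=2 wr=1: WAW; after: ALU=3 MUL=1 MEM=1 BR=0, R=2, W=3
[4] ALU needs rd=2 wr=1: ok; after: ALU=2 MUL=1 MEM=1 BR=0, R=0, W=2

issued = [0, 1, 4]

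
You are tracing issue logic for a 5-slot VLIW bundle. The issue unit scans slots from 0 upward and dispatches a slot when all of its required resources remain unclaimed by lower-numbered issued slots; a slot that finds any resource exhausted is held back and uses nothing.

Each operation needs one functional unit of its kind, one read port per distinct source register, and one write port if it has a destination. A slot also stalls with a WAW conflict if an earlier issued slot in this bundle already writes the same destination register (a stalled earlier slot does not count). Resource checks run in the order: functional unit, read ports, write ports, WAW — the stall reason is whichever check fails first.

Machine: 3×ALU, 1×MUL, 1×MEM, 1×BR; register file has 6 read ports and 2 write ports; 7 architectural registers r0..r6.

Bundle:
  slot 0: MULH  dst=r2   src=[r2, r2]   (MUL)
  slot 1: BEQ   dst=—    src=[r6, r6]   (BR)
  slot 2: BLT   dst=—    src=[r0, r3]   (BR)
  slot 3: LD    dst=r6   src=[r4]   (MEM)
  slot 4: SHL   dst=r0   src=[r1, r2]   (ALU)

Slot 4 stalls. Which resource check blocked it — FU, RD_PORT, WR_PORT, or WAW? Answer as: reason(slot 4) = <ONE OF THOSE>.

[0] MUL needs rd=1 wr=1: ok; after: ALU=3 MUL=0 MEM=1 BR=1, R=5, W=1
[1] BR needs rd=1 wr=0: ok; after: ALU=3 MUL=0 MEM=1 BR=0, R=4, W=1
[2] BR needs rd=2 wr=0: FU; after: ALU=3 MUL=0 MEM=1 BR=0, R=4, W=1
[3] MEM needs rd=1 wr=1: ok; after: ALU=3 MUL=0 MEM=0 BR=0, R=3, W=0
[4] ALU needs rd=2 wr=1: WR_PORT; after: ALU=3 MUL=0 MEM=0 BR=0, R=3, W=0

reason(slot 4) = WR_PORT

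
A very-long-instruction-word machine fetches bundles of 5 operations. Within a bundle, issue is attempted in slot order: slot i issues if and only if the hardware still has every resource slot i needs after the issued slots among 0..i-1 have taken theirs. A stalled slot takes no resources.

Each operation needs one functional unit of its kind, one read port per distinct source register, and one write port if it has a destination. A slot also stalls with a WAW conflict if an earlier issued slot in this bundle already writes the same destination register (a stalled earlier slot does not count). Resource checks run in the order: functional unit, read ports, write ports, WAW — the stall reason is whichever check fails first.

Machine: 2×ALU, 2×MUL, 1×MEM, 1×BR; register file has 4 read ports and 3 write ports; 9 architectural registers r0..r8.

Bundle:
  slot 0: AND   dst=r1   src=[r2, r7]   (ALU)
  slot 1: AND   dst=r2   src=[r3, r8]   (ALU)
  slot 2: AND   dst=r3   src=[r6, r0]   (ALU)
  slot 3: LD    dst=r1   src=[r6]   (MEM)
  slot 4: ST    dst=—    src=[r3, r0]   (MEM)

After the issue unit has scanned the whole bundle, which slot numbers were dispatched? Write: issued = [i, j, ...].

issued = [0, 1]

slot 0 (ALU): ISSUE — free A1,Mu2,Ld1,B1 rp2 wp2
slot 1 (ALU): ISSUE — free A0,Mu2,Ld1,B1 rp0 wp1
slot 2 (ALU): stall FU — free A0,Mu2,Ld1,B1 rp0 wp1
slot 3 (MEM): stall RD_PORT — free A0,Mu2,Ld1,B1 rp0 wp1
slot 4 (MEM): stall RD_PORT — free A0,Mu2,Ld1,B1 rp0 wp1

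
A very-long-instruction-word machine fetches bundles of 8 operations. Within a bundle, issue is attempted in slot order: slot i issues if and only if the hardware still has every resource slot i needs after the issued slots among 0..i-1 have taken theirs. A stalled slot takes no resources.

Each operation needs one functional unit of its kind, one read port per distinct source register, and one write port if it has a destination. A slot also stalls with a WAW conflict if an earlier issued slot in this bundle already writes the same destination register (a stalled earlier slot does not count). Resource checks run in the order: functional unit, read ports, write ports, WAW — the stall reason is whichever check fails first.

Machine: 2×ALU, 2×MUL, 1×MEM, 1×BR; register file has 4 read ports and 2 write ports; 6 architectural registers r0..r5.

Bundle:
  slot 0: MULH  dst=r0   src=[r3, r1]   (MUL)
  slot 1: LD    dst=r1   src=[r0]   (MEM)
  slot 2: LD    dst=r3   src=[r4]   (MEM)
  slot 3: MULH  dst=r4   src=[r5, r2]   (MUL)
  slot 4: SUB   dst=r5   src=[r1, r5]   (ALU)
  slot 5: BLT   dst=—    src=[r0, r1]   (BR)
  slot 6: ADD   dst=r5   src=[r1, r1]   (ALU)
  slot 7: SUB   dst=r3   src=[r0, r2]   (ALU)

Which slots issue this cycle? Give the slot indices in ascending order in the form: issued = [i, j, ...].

(0) want 1×MUL +2rd +1wr — yes → AL2|MU1|ME1|BR1|rd2|wr1
(1) want 1×MEM +1rd +1wr — yes → AL2|MU1|ME0|BR1|rd1|wr0
(2) want 1×MEM +1rd +1wr — FU → AL2|MU1|ME0|BR1|rd1|wr0
(3) want 1×MUL +2rd +1wr — RD_PORT → AL2|MU1|ME0|BR1|rd1|wr0
(4) want 1×ALU +2rd +1wr — RD_PORT → AL2|MU1|ME0|BR1|rd1|wr0
(5) want 1×BR +2rd +0wr — RD_PORT → AL2|MU1|ME0|BR1|rd1|wr0
(6) want 1×ALU +1rd +1wr — WR_PORT → AL2|MU1|ME0|BR1|rd1|wr0
(7) want 1×ALU +2rd +1wr — RD_PORT → AL2|MU1|ME0|BR1|rd1|wr0

issued = [0, 1]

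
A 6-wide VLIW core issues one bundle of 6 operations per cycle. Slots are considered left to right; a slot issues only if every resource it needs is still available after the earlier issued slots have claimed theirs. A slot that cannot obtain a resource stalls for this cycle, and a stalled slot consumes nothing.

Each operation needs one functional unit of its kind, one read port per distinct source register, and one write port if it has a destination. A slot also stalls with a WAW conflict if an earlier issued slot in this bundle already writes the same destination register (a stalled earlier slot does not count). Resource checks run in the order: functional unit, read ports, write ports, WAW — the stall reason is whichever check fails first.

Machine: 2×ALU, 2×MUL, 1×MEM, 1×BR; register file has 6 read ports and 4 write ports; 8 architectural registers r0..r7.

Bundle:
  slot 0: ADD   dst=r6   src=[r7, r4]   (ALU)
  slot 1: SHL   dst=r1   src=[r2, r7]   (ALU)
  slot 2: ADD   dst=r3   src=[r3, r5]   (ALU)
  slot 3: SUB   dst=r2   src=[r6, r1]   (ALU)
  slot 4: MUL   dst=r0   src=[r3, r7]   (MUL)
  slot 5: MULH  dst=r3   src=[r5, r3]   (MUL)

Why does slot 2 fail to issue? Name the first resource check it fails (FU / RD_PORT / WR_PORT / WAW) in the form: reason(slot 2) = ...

#0 ALU src=r7,r4 dispatched  <A:1 Mu:2 Ld:1 B:1 rd:4 wr:3>
#1 ALU src=r2,r7 dispatched  <A:0 Mu:2 Ld:1 B:1 rd:2 wr:2>
#2 ALU src=r3,r5 held:FU  <A:0 Mu:2 Ld:1 B:1 rd:2 wr:2>
#3 ALU src=r6,r1 held:FU  <A:0 Mu:2 Ld:1 B:1 rd:2 wr:2>
#4 MUL src=r3,r7 dispatched  <A:0 Mu:1 Ld:1 B:1 rd:0 wr:1>
#5 MUL src=r5,r3 held:RD_PORT  <A:0 Mu:1 Ld:1 B:1 rd:0 wr:1>

reason(slot 2) = FU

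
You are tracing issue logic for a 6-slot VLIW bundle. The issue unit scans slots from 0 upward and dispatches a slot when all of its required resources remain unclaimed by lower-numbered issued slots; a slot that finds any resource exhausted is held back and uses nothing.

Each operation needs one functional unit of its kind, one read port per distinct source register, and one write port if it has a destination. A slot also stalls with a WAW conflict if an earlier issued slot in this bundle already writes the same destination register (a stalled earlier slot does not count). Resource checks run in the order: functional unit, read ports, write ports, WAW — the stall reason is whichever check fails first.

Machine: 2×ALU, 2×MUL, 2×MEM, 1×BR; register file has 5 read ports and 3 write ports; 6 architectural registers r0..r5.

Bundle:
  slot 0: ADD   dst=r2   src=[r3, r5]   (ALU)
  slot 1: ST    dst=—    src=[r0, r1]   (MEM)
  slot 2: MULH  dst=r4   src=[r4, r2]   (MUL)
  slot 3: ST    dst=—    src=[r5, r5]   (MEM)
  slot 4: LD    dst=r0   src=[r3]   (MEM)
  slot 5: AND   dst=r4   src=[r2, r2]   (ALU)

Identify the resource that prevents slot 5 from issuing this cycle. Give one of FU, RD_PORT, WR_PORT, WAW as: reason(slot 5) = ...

reason(slot 5) = RD_PORT

(0) want 1×ALU +2rd +1wr — yes → AL1|MU2|ME2|BR1|rd3|wr2
(1) want 1×MEM +2rd +0wr — yes → AL1|MU2|ME1|BR1|rd1|wr2
(2) want 1×MUL +2rd +1wr — RD_PORT → AL1|MU2|ME1|BR1|rd1|wr2
(3) want 1×MEM +1rd +0wr — yes → AL1|MU2|ME0|BR1|rd0|wr2
(4) want 1×MEM +1rd +1wr — FU → AL1|MU2|ME0|BR1|rd0|wr2
(5) want 1×ALU +1rd +1wr — RD_PORT → AL1|MU2|ME0|BR1|rd0|wr2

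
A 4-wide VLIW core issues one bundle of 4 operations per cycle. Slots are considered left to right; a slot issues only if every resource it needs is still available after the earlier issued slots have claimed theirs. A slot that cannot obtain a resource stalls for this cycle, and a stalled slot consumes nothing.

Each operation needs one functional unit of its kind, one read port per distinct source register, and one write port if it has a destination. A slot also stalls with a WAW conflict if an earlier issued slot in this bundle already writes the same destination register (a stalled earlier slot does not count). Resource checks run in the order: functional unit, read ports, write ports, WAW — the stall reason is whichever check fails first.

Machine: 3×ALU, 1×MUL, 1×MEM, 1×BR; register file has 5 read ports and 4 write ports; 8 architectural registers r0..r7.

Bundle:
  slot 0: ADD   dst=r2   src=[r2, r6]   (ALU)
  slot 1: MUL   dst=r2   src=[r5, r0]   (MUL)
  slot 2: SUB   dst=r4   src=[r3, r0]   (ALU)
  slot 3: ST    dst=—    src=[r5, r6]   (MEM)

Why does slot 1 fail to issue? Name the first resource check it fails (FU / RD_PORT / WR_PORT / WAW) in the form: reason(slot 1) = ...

#0 ALU src=r2,r6 dispatched  <A:2 Mu:1 Ld:1 B:1 rd:3 wr:3>
#1 MUL src=r5,r0 held:WAW  <A:2 Mu:1 Ld:1 B:1 rd:3 wr:3>
#2 ALU src=r3,r0 dispatched  <A:1 Mu:1 Ld:1 B:1 rd:1 wr:2>
#3 MEM src=r5,r6 held:RD_PORT  <A:1 Mu:1 Ld:1 B:1 rd:1 wr:2>

reason(slot 1) = WAW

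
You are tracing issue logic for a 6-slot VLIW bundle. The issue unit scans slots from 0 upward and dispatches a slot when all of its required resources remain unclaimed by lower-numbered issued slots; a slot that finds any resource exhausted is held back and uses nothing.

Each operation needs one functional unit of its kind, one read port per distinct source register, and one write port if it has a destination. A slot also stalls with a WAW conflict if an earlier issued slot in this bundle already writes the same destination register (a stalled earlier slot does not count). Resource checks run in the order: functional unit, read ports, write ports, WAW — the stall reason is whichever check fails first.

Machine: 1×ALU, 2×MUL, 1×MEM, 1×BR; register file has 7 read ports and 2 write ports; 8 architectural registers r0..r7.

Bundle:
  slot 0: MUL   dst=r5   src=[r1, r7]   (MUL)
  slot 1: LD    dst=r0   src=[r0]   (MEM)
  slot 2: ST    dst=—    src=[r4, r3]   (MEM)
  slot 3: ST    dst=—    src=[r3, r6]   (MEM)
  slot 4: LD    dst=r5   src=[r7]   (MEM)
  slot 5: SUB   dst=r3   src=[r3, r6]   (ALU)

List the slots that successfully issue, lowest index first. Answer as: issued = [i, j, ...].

  0. MUL→r5 ⇒ go  {1A/1Mu/1Ld/1B | 5r 1w}
  1. MEM→r0 ⇒ go  {1A/1Mu/0Ld/1B | 4r 0w}
  2. MEM ⇒ no(FU)  {1A/1Mu/0Ld/1B | 4r 0w}
  3. MEM ⇒ no(FU)  {1A/1Mu/0Ld/1B | 4r 0w}
  4. MEM→r5 ⇒ no(FU)  {1A/1Mu/0Ld/1B | 4r 0w}
  5. ALU→r3 ⇒ no(WR_PORT)  {1A/1Mu/0Ld/1B | 4r 0w}

issued = [0, 1]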